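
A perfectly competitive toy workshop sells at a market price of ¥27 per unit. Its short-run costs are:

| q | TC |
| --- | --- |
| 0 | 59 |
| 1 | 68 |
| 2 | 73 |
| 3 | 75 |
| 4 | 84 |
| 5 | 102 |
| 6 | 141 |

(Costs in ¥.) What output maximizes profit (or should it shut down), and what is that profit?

Tabulate TR − TC: q=0: -59; q=1: -41; q=2: -19; q=3: 6; q=4: 24; q=5: 33; q=6: 21.
Profit is maximized at q = 5. AVC there is 43/5 = ¥8.60 ≤ P, so producing beats shutting down (which would give -¥59).

q = 5; profit = ¥33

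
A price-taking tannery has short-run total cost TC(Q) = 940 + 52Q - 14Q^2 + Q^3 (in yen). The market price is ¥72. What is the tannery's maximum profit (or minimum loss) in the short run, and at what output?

AVC = 52 - 14Q + Q^2 has its minimum ¥3 at Q = 7; price ¥72 clears that bar, so the firm operates.
MC = 52 - 28Q + 3Q^2. Setting P = MC and taking the root on the rising branch gives Q* = 10.
TR = 72·10 = 720. TC = 940 + 120 = 1060. Profit = 720 − 1060 = -¥340.
Shutting down would mean losing the fixed cost of ¥940, so operating at a loss of ¥340 is better by ¥600.

Profit = -¥340 at Q = 10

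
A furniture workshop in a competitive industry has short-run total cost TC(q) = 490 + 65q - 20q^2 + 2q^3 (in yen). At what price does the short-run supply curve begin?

The shutdown price is the minimum of AVC. VC = 65q - 20q^2 + 2q^3, so AVC = 65 - 20q + 2q^2.
At the minimum of AVC, MC = AVC. MC = 65 - 40q + 6q^2; setting MC = AVC gives 4q^2 - 20q = 0, so q = 5. min AVC = 15.
So the shutdown price is ¥15.

¥15 per unit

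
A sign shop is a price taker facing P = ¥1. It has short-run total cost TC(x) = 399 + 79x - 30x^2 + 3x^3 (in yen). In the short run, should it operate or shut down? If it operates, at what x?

Variable cost is VC = 79x - 30x^2 + 3x^3, so AVC = VC/x = 79 - 30x + 3x^2 and MC = dTC/dx = 79 - 60x + 9x^2.
AVC is minimized where dAVC/dx = -30 + 6x = 0, at x = 5; min AVC = 79 - 30·5 + 3·5^2 = ¥4.
Since P = ¥1 < min AVC = ¥4, price fails to cover variable cost at any output.
Shutting down limits the loss to fixed cost, ¥399.

Shut down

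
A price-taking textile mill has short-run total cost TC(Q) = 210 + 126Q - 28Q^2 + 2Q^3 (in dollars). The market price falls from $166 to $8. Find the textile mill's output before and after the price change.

MC = 126 - 56Q + 6Q^2; the shutdown threshold is min AVC = $28 (at Q = 7).
At P = $166 ≥ min AVC, set P = MC on the rising branch: Q = 10.
At P = $8 < min AVC = $28, price no longer covers variable cost at any output, so the firm shuts down: Q = 0.

Output falls from 10 to 0 (the firm shuts down)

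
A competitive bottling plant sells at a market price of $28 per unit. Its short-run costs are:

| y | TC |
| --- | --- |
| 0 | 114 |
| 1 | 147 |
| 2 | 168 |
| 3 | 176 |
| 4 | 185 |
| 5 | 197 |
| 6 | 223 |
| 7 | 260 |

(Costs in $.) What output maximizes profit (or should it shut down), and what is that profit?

Profit at each row (π = 28y − TC): y=0: -114; y=1: -119; y=2: -112; y=3: -92; y=4: -73; y=5: -57; y=6: -55; y=7: -64.
Profit is maximized at y = 6. AVC there is 109/6 = $18.17 ≤ P, so producing beats shutting down (which would give -$114).

y = 6; profit = -$55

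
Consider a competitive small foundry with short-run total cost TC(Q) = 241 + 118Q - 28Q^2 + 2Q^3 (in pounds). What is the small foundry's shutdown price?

Short-run supply begins at min AVC. From VC = 118Q - 28Q^2 + 2Q^3, AVC = 118 - 28Q + 2Q^2.
At the minimum of AVC, MC = AVC. MC = 118 - 56Q + 6Q^2; setting MC = AVC gives 4Q^2 - 28Q = 0, so Q = 7. min AVC = 20.
The firm shuts down for any P below £20.

£20 per unit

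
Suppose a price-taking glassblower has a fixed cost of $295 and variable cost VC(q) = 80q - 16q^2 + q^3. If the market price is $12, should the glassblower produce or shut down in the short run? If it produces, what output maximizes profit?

Shut down

From TC, MC = TC'(q) = 80 - 32q + 3q^2 and AVC = VC/q = 80 - 16q + q^2.
AVC is minimized where dAVC/dq = -16 + 2q = 0, at q = 8; min AVC = 80 - 16·8 + 8^2 = $16.
With P < min AVC ($12 < $16), every unit sold adds to the loss.
Shutting down limits the loss to fixed cost, $295.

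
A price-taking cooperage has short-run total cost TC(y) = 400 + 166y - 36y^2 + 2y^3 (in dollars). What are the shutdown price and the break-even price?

Shutdown price = $4; break-even price = $46

Shutdown price = min AVC. AVC = 166 - 36y + 2y^2, with vertex at y = 9 and minimum $4.
ATC = 400/y + 166 - 36y + 2y^2. Setting dATC/dy = −400/y^2 − 36 + 4y = 0 gives y = 10 (since 4·10^3 − 36·10^2 = 400).
min ATC = 400/10 + 166 − 36·10 + 2·10^2 = $46. That is the break-even price.
For $4 ≤ P < $46 the firm produces at a loss; below $4 it shuts down.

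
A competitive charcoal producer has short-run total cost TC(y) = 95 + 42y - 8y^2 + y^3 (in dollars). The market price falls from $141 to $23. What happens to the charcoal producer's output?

Output falls from 9 to 0 (the firm shuts down)

MC = 42 - 16y + 3y^2; the shutdown threshold is min AVC = $26 (at y = 4).
With P = $141 above the shutdown price, P = MC gives y = 9.
At P = $23 < min AVC = $26, price no longer covers variable cost at any output, so the firm shuts down: y = 0.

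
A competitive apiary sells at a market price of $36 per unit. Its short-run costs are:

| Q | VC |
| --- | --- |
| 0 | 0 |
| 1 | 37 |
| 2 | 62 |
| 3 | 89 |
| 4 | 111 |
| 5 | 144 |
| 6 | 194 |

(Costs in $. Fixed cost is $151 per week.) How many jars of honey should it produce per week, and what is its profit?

Compute π = P·Q − TC at each output: Q=0: -151; Q=1: -152; Q=2: -141; Q=3: -132; Q=4: -118; Q=5: -115; Q=6: -129.
Profit is maximized at Q = 5. AVC there is 144/5 = $28.80 ≤ P, so producing beats shutting down (which would give -$151).

Q = 5; profit = -$115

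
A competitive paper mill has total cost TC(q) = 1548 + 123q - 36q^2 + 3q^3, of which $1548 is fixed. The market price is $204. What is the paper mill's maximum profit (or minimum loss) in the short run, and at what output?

Profit = -$90 at q = 9

AVC = 123 - 36q + 3q^2 has its minimum $15 at q = 6; price $204 clears that bar, so the firm operates.
MC = 123 - 72q + 9q^2. Setting P = MC and taking the root on the rising branch gives q* = 9.
TR = 204·9 = 1836. TC = 1548 + 378 = 1926. Profit = 1836 − 1926 = -$90.
By producing, the firm covers all variable cost plus $1458 of fixed cost; shutting down would lose the full $1548.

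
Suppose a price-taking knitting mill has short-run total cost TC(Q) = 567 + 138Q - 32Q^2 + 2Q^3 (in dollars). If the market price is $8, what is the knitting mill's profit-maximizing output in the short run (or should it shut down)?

Shut down

Variable cost is VC = 138Q - 32Q^2 + 2Q^3, so AVC = VC/Q = 138 - 32Q + 2Q^2 and MC = dTC/dQ = 138 - 64Q + 6Q^2.
AVC hits its minimum where MC = AVC, at Q = 8, giving min AVC = 138 - 32·8 + 2·8^2 = $10.
P = $8 lies below min AVC = $10; no output level covers variable cost.
The firm minimizes its loss by shutting down and losing only its fixed cost of $567.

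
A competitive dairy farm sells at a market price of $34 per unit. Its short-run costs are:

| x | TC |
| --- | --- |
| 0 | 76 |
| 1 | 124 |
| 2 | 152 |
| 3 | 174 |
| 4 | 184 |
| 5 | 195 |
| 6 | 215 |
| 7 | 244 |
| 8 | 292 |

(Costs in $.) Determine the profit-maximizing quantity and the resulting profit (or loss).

Tabulate TR − TC: x=0: -76; x=1: -90; x=2: -84; x=3: -72; x=4: -48; x=5: -25; x=6: -11; x=7: -6; x=8: -20.
Profit is maximized at x = 7. AVC there is 168/7 = $24 ≤ P, so producing beats shutting down (which would give -$76).

x = 7; profit = -$6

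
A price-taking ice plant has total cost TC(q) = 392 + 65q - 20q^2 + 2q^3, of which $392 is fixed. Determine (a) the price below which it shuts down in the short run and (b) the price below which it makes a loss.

Shutdown price = $15; break-even price = $79

AVC = 65 - 20q + 2q^2; minimized at q = 5, giving min AVC = $15. That is the shutdown price.
ATC = 392/q + 65 - 20q + 2q^2. Setting dATC/dq = −392/q^2 − 20 + 4q = 0 gives q = 7 (since 4·7^3 − 20·7^2 = 392).
min ATC = 392/7 + 65 − 20·7 + 2·7^2 = $79. That is the break-even price.
Between these two prices the firm operates at a loss; above $79 it earns a profit.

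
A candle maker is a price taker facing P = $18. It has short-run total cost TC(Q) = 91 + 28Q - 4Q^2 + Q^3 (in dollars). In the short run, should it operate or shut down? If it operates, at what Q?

Shut down

Strip out fixed cost: VC = 28Q - 4Q^2 + Q^3. Then AVC = 28 - 4Q + Q^2 and MC = 28 - 8Q + 3Q^2.
AVC hits its minimum where MC = AVC, at Q = 2, giving min AVC = 28 - 4·2 + 2^2 = $24.
With P < min AVC ($18 < $24), every unit sold adds to the loss.
Shutting down limits the loss to fixed cost, $91.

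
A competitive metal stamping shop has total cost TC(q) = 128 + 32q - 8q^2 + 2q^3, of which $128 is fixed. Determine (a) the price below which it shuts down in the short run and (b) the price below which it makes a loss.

Shutdown price = $24; break-even price = $64

AVC = 32 - 8q + 2q^2; minimized at q = 2, giving min AVC = $24. That is the shutdown price.
ATC = 128/q + 32 - 8q + 2q^2. Setting dATC/dq = −128/q^2 − 8 + 4q = 0 gives q = 4 (since 4·4^3 − 8·4^2 = 128).
min ATC = 128/4 + 32 − 8·4 + 2·4^2 = $64. That is the break-even price.
For $24 ≤ P < $64 the firm produces at a loss; below $24 it shuts down.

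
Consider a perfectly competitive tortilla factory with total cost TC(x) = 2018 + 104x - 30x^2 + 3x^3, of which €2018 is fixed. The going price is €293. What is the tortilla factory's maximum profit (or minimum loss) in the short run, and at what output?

Profit = -€74 at x = 9

AVC = 104 - 30x + 3x^2 has its minimum €29 at x = 5; price €293 clears that bar, so the firm operates.
With MC = 104 - 60x + 9x^2, P = MC on the upward-sloping part at x* = 9.
TR = 293·9 = 2637. TC = 2018 + 693 = 2711. Profit = 2637 − 2711 = -€74.
Shutting down would mean losing the fixed cost of €2018, so operating at a loss of €74 is better by €1944.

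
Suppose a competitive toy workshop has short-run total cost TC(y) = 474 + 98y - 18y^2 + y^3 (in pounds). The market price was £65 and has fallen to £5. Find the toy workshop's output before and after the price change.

Output falls from 11 to 0 (the firm shuts down)

MC = 98 - 36y + 3y^2; the shutdown threshold is min AVC = £17 (at y = 9).
At P = £65 ≥ min AVC, set P = MC on the rising branch: y = 11.
At P = £5 < min AVC = £17, price no longer covers variable cost at any output, so the firm shuts down: y = 0.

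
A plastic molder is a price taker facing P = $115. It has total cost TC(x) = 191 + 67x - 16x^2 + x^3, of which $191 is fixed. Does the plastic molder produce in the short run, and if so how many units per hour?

From TC, MC = TC'(x) = 67 - 32x + 3x^2 and AVC = VC/x = 67 - 16x + x^2.
AVC hits its minimum where MC = AVC, at x = 8, giving min AVC = 67 - 16·8 + 8^2 = $3.
Because $115 ≥ $3, revenue can cover variable cost; the firm operates.
Set P = MC: 115 = 67 - 32x + 3x^2 → -48 - 32x + 3x^2 = 0. The roots are x = -4/3 and x = 12; the profit-maximizing output is on the rising part of MC, so x* = 12.
Check: AVC at x = 12 is $19 ≤ P, so revenue covers variable cost.
Profit = P·x − TC = 115·12 − 419 = $961.

Produce at x = 12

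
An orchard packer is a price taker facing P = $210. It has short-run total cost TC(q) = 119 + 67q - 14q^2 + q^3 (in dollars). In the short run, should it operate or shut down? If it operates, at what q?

Strip out fixed cost: VC = 67q - 14q^2 + q^3. Then AVC = 67 - 14q + q^2 and MC = 67 - 28q + 3q^2.
AVC is minimized where dAVC/dq = -14 + 2q = 0, at q = 7; min AVC = 67 - 14·7 + 7^2 = $18.
Since P = $210 ≥ min AVC = $18, price covers variable cost and the firm should produce.
Solving P = MC: -143 - 28q + 3q^2 = 0 ⇒ q = -11/3 or 13. On the upward-sloping branch, q* = 13.
Check: AVC at q = 13 is $54 ≤ P, so revenue covers variable cost.
Profit = P·q − TC = 210·13 − 821 = $1909.

Produce at q = 13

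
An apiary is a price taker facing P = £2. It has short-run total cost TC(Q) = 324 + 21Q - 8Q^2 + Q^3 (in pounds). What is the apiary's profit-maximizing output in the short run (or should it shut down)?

Shut down

From TC, MC = TC'(Q) = 21 - 16Q + 3Q^2 and AVC = VC/Q = 21 - 8Q + Q^2.
AVC hits its minimum where MC = AVC, at Q = 4, giving min AVC = 21 - 8·4 + 4^2 = £5.
Since P = £2 < min AVC = £5, price fails to cover variable cost at any output.
Shutting down limits the loss to fixed cost, £324.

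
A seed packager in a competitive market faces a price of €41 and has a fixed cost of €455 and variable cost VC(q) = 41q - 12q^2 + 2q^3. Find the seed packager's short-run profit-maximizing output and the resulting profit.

AVC = 41 - 12q + 2q^2 has its minimum €23 at q = 3; price €41 clears that bar, so the firm operates.
MC = 41 - 24q + 6q^2. Setting P = MC and taking the root on the rising branch gives q* = 4.
TR = 41·4 = 164. TC = 455 + 100 = 555. Profit = 164 − 555 = -€391.
Shutting down would mean losing the fixed cost of €455, so operating at a loss of €391 is better by €64.

Profit = -€391 at q = 4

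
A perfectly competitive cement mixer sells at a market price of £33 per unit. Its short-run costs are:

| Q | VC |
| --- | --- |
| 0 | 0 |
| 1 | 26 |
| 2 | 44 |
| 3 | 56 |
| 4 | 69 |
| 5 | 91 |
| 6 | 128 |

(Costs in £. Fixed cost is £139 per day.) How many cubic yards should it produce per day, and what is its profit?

Q = 5; profit = -£65

Tabulate TR − TC: Q=0: -139; Q=1: -132; Q=2: -117; Q=3: -96; Q=4: -76; Q=5: -65; Q=6: -69.
Profit is maximized at Q = 5. AVC there is 91/5 = £18.20 ≤ P, so producing beats shutting down (which would give -£139).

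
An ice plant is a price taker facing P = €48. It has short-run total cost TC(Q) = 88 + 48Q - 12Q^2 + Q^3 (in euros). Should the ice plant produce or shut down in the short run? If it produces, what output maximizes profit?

Variable cost is VC = 48Q - 12Q^2 + Q^3, so AVC = VC/Q = 48 - 12Q + Q^2 and MC = dTC/dQ = 48 - 24Q + 3Q^2.
The AVC parabola has its vertex at Q = 12/2 = 6, where AVC = 48 - 12·6 + 6^2 = €12.
Since P = €48 ≥ min AVC = €12, price covers variable cost and the firm should produce.
Set P = MC: 48 = 48 - 24Q + 3Q^2 → -24Q + 3Q^2 = 0. The roots are Q = 0 and Q = 8; the profit-maximizing output is on the rising part of MC, so Q* = 8.
Check: AVC at Q = 8 is €16 ≤ P, so revenue covers variable cost.
Profit = P·Q − TC = 48·8 − 216 = €168.

Produce at Q = 8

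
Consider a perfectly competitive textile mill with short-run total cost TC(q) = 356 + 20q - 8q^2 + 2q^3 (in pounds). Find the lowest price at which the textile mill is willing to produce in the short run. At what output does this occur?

£12 per unit, at q = 2

The shutdown price is the minimum of AVC. VC = 20q - 8q^2 + 2q^3, so AVC = 20 - 8q + 2q^2.
dAVC/dq = -8 + 4q = 0 gives q = 2. min AVC = 20 - 8·2 + 2·2^2 = 12.
So the shutdown price is £12.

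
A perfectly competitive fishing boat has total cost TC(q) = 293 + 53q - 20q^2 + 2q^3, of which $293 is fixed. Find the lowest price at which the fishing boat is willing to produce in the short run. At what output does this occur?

$3 per unit, at q = 5

The shutdown price is the minimum of AVC. VC = 53q - 20q^2 + 2q^3, so AVC = 53 - 20q + 2q^2.
At the minimum of AVC, MC = AVC. MC = 53 - 40q + 6q^2; setting MC = AVC gives 4q^2 - 20q = 0, so q = 5. min AVC = 3.
So the shutdown price is $3.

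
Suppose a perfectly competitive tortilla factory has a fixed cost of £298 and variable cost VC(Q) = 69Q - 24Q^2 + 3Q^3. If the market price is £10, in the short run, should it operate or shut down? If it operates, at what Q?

Variable cost is VC = 69Q - 24Q^2 + 3Q^3, so AVC = VC/Q = 69 - 24Q + 3Q^2 and MC = dTC/dQ = 69 - 48Q + 9Q^2.
AVC hits its minimum where MC = AVC, at Q = 4, giving min AVC = 69 - 24·4 + 3·4^2 = £21.
With P < min AVC (£10 < £21), every unit sold adds to the loss.
Shutting down limits the loss to fixed cost, £298.

Shut down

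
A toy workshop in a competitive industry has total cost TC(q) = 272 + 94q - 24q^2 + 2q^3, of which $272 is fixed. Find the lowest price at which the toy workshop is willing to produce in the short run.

The shutdown price is the minimum of AVC. VC = 94q - 24q^2 + 2q^3, so AVC = 94 - 24q + 2q^2.
dAVC/dq = -24 + 4q = 0 gives q = 6. min AVC = 94 - 24·6 + 2·6^2 = 22.
For P < $22 the firm produces nothing.

$22 per unit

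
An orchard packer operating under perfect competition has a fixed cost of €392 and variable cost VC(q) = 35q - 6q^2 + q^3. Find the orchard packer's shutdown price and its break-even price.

Shutdown price = min AVC. AVC = 35 - 6q + q^2, with vertex at q = 3 and minimum €26.
ATC = 392/q + 35 - 6q + q^2. Setting dATC/dq = −392/q^2 − 6 + 2q = 0 gives q = 7 (since 2·7^3 − 6·7^2 = 392).
min ATC = 392/7 + 35 − 6·7 + 7^2 = €98. That is the break-even price.
Between these two prices the firm operates at a loss; above €98 it earns a profit.

Shutdown price = €26; break-even price = €98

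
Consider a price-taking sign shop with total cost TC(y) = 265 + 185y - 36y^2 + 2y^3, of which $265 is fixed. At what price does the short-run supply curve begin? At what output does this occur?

$23 per unit, at y = 9

The shutdown price is the minimum of AVC. VC = 185y - 36y^2 + 2y^3, so AVC = 185 - 36y + 2y^2.
dAVC/dy = -36 + 4y = 0 gives y = 9. min AVC = 185 - 36·9 + 2·9^2 = 23.
For P < $23 the firm produces nothing.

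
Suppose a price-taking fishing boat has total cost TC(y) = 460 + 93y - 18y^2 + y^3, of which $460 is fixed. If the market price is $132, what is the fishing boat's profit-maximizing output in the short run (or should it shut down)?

Variable cost is VC = 93y - 18y^2 + y^3, so AVC = VC/y = 93 - 18y + y^2 and MC = dTC/dy = 93 - 36y + 3y^2.
The AVC parabola has its vertex at y = 18/2 = 9, where AVC = 93 - 18·9 + 9^2 = $12.
Since P = $132 ≥ min AVC = $12, price covers variable cost and the firm should produce.
Set P = MC: 132 = 93 - 36y + 3y^2 → -39 - 36y + 3y^2 = 0. The roots are y = -1 and y = 13; the profit-maximizing output is on the rising part of MC, so y* = 13.
Check: AVC at y = 13 is $28 ≤ P, so revenue covers variable cost.
Profit = P·y − TC = 132·13 − 824 = $892.

Produce at y = 13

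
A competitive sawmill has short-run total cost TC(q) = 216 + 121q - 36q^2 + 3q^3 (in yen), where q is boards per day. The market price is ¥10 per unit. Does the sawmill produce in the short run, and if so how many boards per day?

Strip out fixed cost: VC = 121q - 36q^2 + 3q^3. Then AVC = 121 - 36q + 3q^2 and MC = 121 - 72q + 9q^2.
AVC is minimized where dAVC/dq = -36 + 6q = 0, at q = 6; min AVC = 121 - 36·6 + 3·6^2 = ¥13.
With P < min AVC (¥10 < ¥13), every unit sold adds to the loss.
Shutting down limits the loss to fixed cost, ¥216.

Shut down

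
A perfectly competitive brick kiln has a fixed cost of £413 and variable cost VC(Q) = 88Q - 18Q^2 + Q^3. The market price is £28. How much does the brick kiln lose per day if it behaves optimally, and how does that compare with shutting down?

AVC = 88 - 18Q + Q^2 has its minimum £7 at Q = 9; price £28 clears that bar, so the firm operates.
With MC = 88 - 36Q + 3Q^2, P = MC on the upward-sloping part at Q* = 10.
TR = 28·10 = 280. TC = 413 + 80 = 493. Profit = 280 − 493 = -£213.
By producing, the firm covers all variable cost plus £200 of fixed cost; shutting down would lose the full £413.

Profit = -£213 at Q = 10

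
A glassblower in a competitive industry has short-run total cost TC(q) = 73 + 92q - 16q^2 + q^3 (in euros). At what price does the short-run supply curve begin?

Short-run supply begins at min AVC. From VC = 92q - 16q^2 + q^3, AVC = 92 - 16q + q^2.
At the minimum of AVC, MC = AVC. MC = 92 - 32q + 3q^2; setting MC = AVC gives 2q^2 - 16q = 0, so q = 8. min AVC = 28.
The firm shuts down for any P below €28.

€28 per unit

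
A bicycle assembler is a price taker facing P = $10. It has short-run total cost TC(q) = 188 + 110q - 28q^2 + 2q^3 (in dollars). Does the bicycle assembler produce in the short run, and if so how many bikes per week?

Shut down

Strip out fixed cost: VC = 110q - 28q^2 + 2q^3. Then AVC = 110 - 28q + 2q^2 and MC = 110 - 56q + 6q^2.
AVC is minimized where dAVC/dq = -28 + 4q = 0, at q = 7; min AVC = 110 - 28·7 + 2·7^2 = $12.
Since P = $10 < min AVC = $12, price fails to cover variable cost at any output.
The firm minimizes its loss by shutting down and losing only its fixed cost of $188.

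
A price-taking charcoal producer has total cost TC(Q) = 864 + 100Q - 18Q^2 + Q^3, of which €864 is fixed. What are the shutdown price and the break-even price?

AVC = 100 - 18Q + Q^2; minimized at Q = 9, giving min AVC = €19. That is the shutdown price.
ATC = 864/Q + 100 - 18Q + Q^2. Setting dATC/dQ = −864/Q^2 − 18 + 2Q = 0 gives Q = 12 (since 2·12^3 − 18·12^2 = 864).
min ATC = 864/12 + 100 − 18·12 + 12^2 = €100. That is the break-even price.
For €19 ≤ P < €100 the firm produces at a loss; below €19 it shuts down.

Shutdown price = €19; break-even price = €100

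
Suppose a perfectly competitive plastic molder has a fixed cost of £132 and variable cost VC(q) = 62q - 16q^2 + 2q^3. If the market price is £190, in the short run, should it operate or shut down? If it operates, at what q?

From TC, MC = TC'(q) = 62 - 32q + 6q^2 and AVC = VC/q = 62 - 16q + 2q^2.
The AVC parabola has its vertex at q = 16/4 = 4, where AVC = 62 - 16·4 + 2·4^2 = £30.
Because £190 ≥ £30, revenue can cover variable cost; the firm operates.
Set P = MC: 190 = 62 - 32q + 6q^2 → -128 - 32q + 6q^2 = 0. The roots are q = -8/3 and q = 8; the profit-maximizing output is on the rising part of MC, so q* = 8.
Check: AVC at q = 8 is £62 ≤ P, so revenue covers variable cost.
Profit = P·q − TC = 190·8 − 628 = £892.

Produce at q = 8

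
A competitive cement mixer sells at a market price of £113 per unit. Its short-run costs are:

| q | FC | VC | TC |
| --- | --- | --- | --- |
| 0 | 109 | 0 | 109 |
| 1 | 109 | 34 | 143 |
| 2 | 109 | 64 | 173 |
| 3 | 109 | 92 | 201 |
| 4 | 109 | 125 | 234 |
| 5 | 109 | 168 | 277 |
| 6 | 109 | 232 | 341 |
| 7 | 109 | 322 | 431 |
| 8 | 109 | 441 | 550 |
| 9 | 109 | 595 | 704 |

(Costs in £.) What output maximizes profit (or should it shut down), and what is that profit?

q = 7; profit = £360

Profit at each row (π = 113q − TC): q=0: -109; q=1: -30; q=2: 53; q=3: 138; q=4: 218; q=5: 288; q=6: 337; q=7: 360; q=8: 354; q=9: 313.
Profit is maximized at q = 7. AVC there is 322/7 = £46 ≤ P, so producing beats shutting down (which would give -£109).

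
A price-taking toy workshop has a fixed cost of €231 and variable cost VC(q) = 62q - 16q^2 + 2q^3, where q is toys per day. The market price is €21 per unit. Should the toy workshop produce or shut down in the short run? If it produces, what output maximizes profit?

Shut down

Variable cost is VC = 62q - 16q^2 + 2q^3, so AVC = VC/q = 62 - 16q + 2q^2 and MC = dTC/dq = 62 - 32q + 6q^2.
AVC hits its minimum where MC = AVC, at q = 4, giving min AVC = 62 - 16·4 + 2·4^2 = €30.
Since P = €21 < min AVC = €30, price fails to cover variable cost at any output.
Shutting down limits the loss to fixed cost, €231.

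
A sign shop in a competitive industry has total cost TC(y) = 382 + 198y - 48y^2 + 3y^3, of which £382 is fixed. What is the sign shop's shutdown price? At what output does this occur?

£6 per unit, at y = 8

Short-run supply begins at min AVC. From VC = 198y - 48y^2 + 3y^3, AVC = 198 - 48y + 3y^2.
dAVC/dy = -48 + 6y = 0 gives y = 8. min AVC = 198 - 48·8 + 3·8^2 = 6.
For P < £6 the firm produces nothing.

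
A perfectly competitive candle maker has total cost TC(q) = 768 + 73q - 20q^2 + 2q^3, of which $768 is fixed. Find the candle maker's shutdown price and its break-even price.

Shutdown price = $23; break-even price = $137

AVC = 73 - 20q + 2q^2; minimized at q = 5, giving min AVC = $23. That is the shutdown price.
ATC = 768/q + 73 - 20q + 2q^2. Setting dATC/dq = −768/q^2 − 20 + 4q = 0 gives q = 8 (since 4·8^3 − 20·8^2 = 768).
min ATC = 768/8 + 73 − 20·8 + 2·8^2 = $137. That is the break-even price.
For $23 ≤ P < $137 the firm produces at a loss; below $23 it shuts down.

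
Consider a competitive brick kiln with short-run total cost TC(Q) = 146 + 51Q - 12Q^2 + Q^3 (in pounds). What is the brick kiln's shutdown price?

£15 per unit

The shutdown price is the minimum of AVC. VC = 51Q - 12Q^2 + Q^3, so AVC = 51 - 12Q + Q^2.
dAVC/dQ = -12 + 2Q = 0 gives Q = 6. min AVC = 51 - 12·6 + 6^2 = 15.
So the shutdown price is £15.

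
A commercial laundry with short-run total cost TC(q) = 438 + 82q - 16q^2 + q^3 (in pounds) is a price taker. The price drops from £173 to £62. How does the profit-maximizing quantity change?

Output falls from 13 to 10

MC = 82 - 32q + 3q^2; the shutdown threshold is min AVC = £18 (at q = 8).
With P = £173 above the shutdown price, P = MC gives q = 13.
At P = £62 ≥ min AVC, set P = MC: q = 10. The firm stays open but cuts output.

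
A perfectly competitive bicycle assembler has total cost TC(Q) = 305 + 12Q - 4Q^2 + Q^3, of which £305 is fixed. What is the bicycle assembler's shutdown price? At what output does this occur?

£8 per unit, at Q = 2

The shutdown price is the minimum of AVC. VC = 12Q - 4Q^2 + Q^3, so AVC = 12 - 4Q + Q^2.
At the minimum of AVC, MC = AVC. MC = 12 - 8Q + 3Q^2; setting MC = AVC gives 2Q^2 - 4Q = 0, so Q = 2. min AVC = 8.
For P < £8 the firm produces nothing.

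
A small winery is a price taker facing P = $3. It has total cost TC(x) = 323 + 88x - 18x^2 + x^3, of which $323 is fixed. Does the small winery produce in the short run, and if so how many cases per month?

Shut down

From TC, MC = TC'(x) = 88 - 36x + 3x^2 and AVC = VC/x = 88 - 18x + x^2.
The AVC parabola has its vertex at x = 18/2 = 9, where AVC = 88 - 18·9 + 9^2 = $7.
P = $3 lies below min AVC = $7; no output level covers variable cost.
Shutting down limits the loss to fixed cost, $323.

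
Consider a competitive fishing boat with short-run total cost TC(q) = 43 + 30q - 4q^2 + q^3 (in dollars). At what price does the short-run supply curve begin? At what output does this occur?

The firm shuts down when price falls below the minimum of average variable cost. AVC = VC/q = 30 - 4q + q^2.
dAVC/dq = -4 + 2q = 0 gives q = 2. min AVC = 30 - 4·2 + 2^2 = 26.
The firm shuts down for any P below $26.

$26 per unit, at q = 2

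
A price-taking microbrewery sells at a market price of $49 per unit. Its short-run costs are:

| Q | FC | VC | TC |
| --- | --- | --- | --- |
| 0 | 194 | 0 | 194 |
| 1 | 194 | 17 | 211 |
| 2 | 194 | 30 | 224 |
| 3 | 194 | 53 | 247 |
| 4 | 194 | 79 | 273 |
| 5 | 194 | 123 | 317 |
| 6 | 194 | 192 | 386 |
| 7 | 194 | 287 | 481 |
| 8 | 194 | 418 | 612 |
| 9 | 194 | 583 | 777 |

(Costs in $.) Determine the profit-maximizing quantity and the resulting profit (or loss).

Q = 5; profit = -$72

Profit at each row (π = 49Q − TC): Q=0: -194; Q=1: -162; Q=2: -126; Q=3: -100; Q=4: -77; Q=5: -72; Q=6: -92; Q=7: -138; Q=8: -220; Q=9: -336.
Profit is maximized at Q = 5. AVC there is 123/5 = $24.60 ≤ P, so producing beats shutting down (which would give -$194).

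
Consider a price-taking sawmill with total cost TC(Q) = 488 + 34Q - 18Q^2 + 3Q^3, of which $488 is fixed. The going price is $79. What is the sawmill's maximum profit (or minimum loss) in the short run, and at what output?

AVC = 34 - 18Q + 3Q^2 has its minimum $7 at Q = 3; price $79 clears that bar, so the firm operates.
With MC = 34 - 36Q + 9Q^2, P = MC on the upward-sloping part at Q* = 5.
TR = 79·5 = 395. TC = 488 + 95 = 583. Profit = 395 − 583 = -$188.
By producing, the firm covers all variable cost plus $300 of fixed cost; shutting down would lose the full $488.

Profit = -$188 at Q = 5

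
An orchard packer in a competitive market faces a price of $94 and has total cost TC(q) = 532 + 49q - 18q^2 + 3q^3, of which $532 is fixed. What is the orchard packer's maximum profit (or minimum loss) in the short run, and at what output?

AVC = 49 - 18q + 3q^2 has its minimum $22 at q = 3; price $94 clears that bar, so the firm operates.
With MC = 49 - 36q + 9q^2, P = MC on the upward-sloping part at q* = 5.
TR = 94·5 = 470. TC = 532 + 170 = 702. Profit = 470 − 702 = -$232.
That loss of $232 beats the $532 the firm would lose by shutting down; producing recovers $300 of fixed cost.

Profit = -$232 at q = 5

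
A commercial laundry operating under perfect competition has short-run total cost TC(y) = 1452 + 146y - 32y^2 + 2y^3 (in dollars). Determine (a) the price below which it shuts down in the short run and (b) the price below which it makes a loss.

Shutdown price = $18; break-even price = $168

AVC = 146 - 32y + 2y^2; minimized at y = 8, giving min AVC = $18. That is the shutdown price.
ATC = 1452/y + 146 - 32y + 2y^2. Setting dATC/dy = −1452/y^2 − 32 + 4y = 0 gives y = 11 (since 4·11^3 − 32·11^2 = 1452).
min ATC = 1452/11 + 146 − 32·11 + 2·11^2 = $168. That is the break-even price.
Between these two prices the firm operates at a loss; above $168 it earns a profit.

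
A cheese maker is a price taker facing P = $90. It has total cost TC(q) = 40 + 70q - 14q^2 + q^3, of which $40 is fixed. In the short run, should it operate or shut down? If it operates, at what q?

Strip out fixed cost: VC = 70q - 14q^2 + q^3. Then AVC = 70 - 14q + q^2 and MC = 70 - 28q + 3q^2.
AVC is minimized where dAVC/dq = -14 + 2q = 0, at q = 7; min AVC = 70 - 14·7 + 7^2 = $21.
Because $90 ≥ $21, revenue can cover variable cost; the firm operates.
Set P = MC: 90 = 70 - 28q + 3q^2 → -20 - 28q + 3q^2 = 0. The roots are q = -2/3 and q = 10; the profit-maximizing output is on the rising part of MC, so q* = 10.
Check: AVC at q = 10 is $30 ≤ P, so revenue covers variable cost.
Profit = P·q − TC = 90·10 − 340 = $560.

Produce at q = 10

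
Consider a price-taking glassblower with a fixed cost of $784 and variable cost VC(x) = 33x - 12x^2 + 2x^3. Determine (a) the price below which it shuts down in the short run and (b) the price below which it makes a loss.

AVC = 33 - 12x + 2x^2; minimized at x = 3, giving min AVC = $15. That is the shutdown price.
ATC = 784/x + 33 - 12x + 2x^2. Setting dATC/dx = −784/x^2 − 12 + 4x = 0 gives x = 7 (since 4·7^3 − 12·7^2 = 784).
min ATC = 784/7 + 33 − 12·7 + 2·7^2 = $159. That is the break-even price.
For $15 ≤ P < $159 the firm produces at a loss; below $15 it shuts down.

Shutdown price = $15; break-even price = $159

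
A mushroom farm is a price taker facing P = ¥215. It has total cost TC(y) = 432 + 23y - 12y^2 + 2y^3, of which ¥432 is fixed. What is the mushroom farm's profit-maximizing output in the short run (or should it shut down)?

Produce at y = 8

Variable cost is VC = 23y - 12y^2 + 2y^3, so AVC = VC/y = 23 - 12y + 2y^2 and MC = dTC/dy = 23 - 24y + 6y^2.
The AVC parabola has its vertex at y = 12/4 = 3, where AVC = 23 - 12·3 + 2·3^2 = ¥5.
P = ¥215 exceeds min AVC = ¥5, so the firm stays open.
P = MC gives -192 - 24y + 6y^2 = 0, with roots -4 and 8. Take the larger (rising MC): y* = 8.
Check: AVC at y = 8 is ¥55 ≤ P, so revenue covers variable cost.
Profit = P·y − TC = 215·8 − 872 = ¥848.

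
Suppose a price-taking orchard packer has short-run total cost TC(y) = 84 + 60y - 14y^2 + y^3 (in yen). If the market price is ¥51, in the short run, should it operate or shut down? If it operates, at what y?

Produce at y = 9

From TC, MC = TC'(y) = 60 - 28y + 3y^2 and AVC = VC/y = 60 - 14y + y^2.
AVC is minimized where dAVC/dy = -14 + 2y = 0, at y = 7; min AVC = 60 - 14·7 + 7^2 = ¥11.
Because ¥51 ≥ ¥11, revenue can cover variable cost; the firm operates.
Solving P = MC: 9 - 28y + 3y^2 = 0 ⇒ y = 1/3 or 9. On the upward-sloping branch, y* = 9.
Check: AVC at y = 9 is ¥15 ≤ P, so revenue covers variable cost.
Profit = P·y − TC = 51·9 − 219 = ¥240.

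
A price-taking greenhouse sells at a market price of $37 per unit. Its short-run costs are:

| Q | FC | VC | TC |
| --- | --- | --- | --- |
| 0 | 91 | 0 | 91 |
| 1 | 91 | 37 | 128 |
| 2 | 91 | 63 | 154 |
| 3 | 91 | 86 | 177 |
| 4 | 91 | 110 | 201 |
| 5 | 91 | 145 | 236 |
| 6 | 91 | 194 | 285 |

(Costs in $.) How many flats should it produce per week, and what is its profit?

Q = 5; profit = -$51

Compute π = P·Q − TC at each output: Q=0: -91; Q=1: -91; Q=2: -80; Q=3: -66; Q=4: -53; Q=5: -51; Q=6: -63.
Profit is maximized at Q = 5. AVC there is 145/5 = $29 ≤ P, so producing beats shutting down (which would give -$91).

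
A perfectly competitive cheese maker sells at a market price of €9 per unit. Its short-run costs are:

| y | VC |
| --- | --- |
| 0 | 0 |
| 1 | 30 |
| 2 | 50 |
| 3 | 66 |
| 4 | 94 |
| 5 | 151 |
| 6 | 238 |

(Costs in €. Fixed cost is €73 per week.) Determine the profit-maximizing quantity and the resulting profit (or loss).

Tabulate TR − TC: y=0: -73; y=1: -94; y=2: -105; y=3: -112; y=4: -131; y=5: -179; y=6: -257.
Profit is highest at y = 0. Equivalently, the lowest AVC in the table is 66/3 ≈ €22 at y = 3, and P = €9 falls below it — price never covers variable cost, so the firm shuts down and loses only its fixed cost.

y = 0 (shut down); profit = -€73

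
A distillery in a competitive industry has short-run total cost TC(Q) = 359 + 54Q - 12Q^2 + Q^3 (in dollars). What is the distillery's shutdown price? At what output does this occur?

$18 per unit, at Q = 6

Short-run supply begins at min AVC. From VC = 54Q - 12Q^2 + Q^3, AVC = 54 - 12Q + Q^2.
At the minimum of AVC, MC = AVC. MC = 54 - 24Q + 3Q^2; setting MC = AVC gives 2Q^2 - 12Q = 0, so Q = 6. min AVC = 18.
So the shutdown price is $18.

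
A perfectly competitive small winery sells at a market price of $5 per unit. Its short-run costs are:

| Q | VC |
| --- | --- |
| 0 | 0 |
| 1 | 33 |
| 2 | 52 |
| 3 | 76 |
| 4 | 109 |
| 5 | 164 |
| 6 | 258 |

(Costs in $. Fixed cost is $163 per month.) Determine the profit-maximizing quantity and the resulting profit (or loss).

Q = 0 (shut down); profit = -$163

Compute π = P·Q − TC at each output: Q=0: -163; Q=1: -191; Q=2: -205; Q=3: -224; Q=4: -252; Q=5: -302; Q=6: -391.
Profit is highest at Q = 0. Equivalently, the lowest AVC in the table is 76/3 ≈ $25.33 at Q = 3, and P = $5 falls below it — price never covers variable cost, so the firm shuts down and loses only its fixed cost.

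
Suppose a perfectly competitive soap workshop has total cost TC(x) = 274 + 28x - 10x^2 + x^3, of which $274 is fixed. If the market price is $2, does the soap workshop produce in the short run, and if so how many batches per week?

Shut down

Variable cost is VC = 28x - 10x^2 + x^3, so AVC = VC/x = 28 - 10x + x^2 and MC = dTC/dx = 28 - 20x + 3x^2.
AVC is minimized where dAVC/dx = -10 + 2x = 0, at x = 5; min AVC = 28 - 10·5 + 5^2 = $3.
With P < min AVC ($2 < $3), every unit sold adds to the loss.
Shutting down limits the loss to fixed cost, $274.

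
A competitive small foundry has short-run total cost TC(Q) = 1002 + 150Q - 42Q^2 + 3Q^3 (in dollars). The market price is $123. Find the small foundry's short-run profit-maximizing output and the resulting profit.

AVC = 150 - 42Q + 3Q^2 has its minimum $3 at Q = 7; price $123 clears that bar, so the firm operates.
MC = 150 - 84Q + 9Q^2. Setting P = MC and taking the root on the rising branch gives Q* = 9.
TR = 123·9 = 1107. TC = 1002 + 135 = 1137. Profit = 1107 − 1137 = -$30.
That loss of $30 beats the $1002 the firm would lose by shutting down; producing recovers $972 of fixed cost.

Profit = -$30 at Q = 9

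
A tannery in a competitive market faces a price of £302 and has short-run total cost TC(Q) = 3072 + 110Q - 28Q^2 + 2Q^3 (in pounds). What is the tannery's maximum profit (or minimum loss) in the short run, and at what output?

Profit = -£192 at Q = 12

AVC = 110 - 28Q + 2Q^2 has its minimum £12 at Q = 7; price £302 clears that bar, so the firm operates.
MC = 110 - 56Q + 6Q^2. Setting P = MC and taking the root on the rising branch gives Q* = 12.
TR = 302·12 = 3624. TC = 3072 + 744 = 3816. Profit = 3624 − 3816 = -£192.
Shutting down would mean losing the fixed cost of £3072, so operating at a loss of £192 is better by £2880.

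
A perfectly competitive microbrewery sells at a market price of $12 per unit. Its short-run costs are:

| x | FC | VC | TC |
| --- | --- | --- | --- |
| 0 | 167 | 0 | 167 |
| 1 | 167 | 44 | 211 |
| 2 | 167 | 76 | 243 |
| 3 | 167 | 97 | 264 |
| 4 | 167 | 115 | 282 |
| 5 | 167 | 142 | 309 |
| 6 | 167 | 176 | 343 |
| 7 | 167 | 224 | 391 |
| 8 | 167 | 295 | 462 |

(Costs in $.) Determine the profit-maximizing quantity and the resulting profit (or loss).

x = 0 (shut down); profit = -$167

Tabulate TR − TC: x=0: -167; x=1: -199; x=2: -219; x=3: -228; x=4: -234; x=5: -249; x=6: -271; x=7: -307; x=8: -366.
Profit is highest at x = 0. Equivalently, the lowest AVC in the table is 142/5 ≈ $28.40 at x = 5, and P = $12 falls below it — price never covers variable cost, so the firm shuts down and loses only its fixed cost.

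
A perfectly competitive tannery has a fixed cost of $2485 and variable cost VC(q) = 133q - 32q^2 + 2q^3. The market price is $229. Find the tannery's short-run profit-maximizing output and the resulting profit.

Profit = -$181 at q = 12

AVC = 133 - 32q + 2q^2 has its minimum $5 at q = 8; price $229 clears that bar, so the firm operates.
MC = 133 - 64q + 6q^2. Setting P = MC and taking the root on the rising branch gives q* = 12.
TR = 229·12 = 2748. TC = 2485 + 444 = 2929. Profit = 2748 − 2929 = -$181.
That loss of $181 beats the $2485 the firm would lose by shutting down; producing recovers $2304 of fixed cost.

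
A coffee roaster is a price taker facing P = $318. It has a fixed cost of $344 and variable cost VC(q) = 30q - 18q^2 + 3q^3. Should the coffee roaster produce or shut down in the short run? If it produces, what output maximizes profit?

Strip out fixed cost: VC = 30q - 18q^2 + 3q^3. Then AVC = 30 - 18q + 3q^2 and MC = 30 - 36q + 9q^2.
AVC is minimized where dAVC/dq = -18 + 6q = 0, at q = 3; min AVC = 30 - 18·3 + 3·3^2 = $3.
Since P = $318 ≥ min AVC = $3, price covers variable cost and the firm should produce.
Set P = MC: 318 = 30 - 36q + 9q^2 → -288 - 36q + 9q^2 = 0. The roots are q = -4 and q = 8; the profit-maximizing output is on the rising part of MC, so q* = 8.
Check: AVC at q = 8 is $78 ≤ P, so revenue covers variable cost.
Profit = P·q − TC = 318·8 − 968 = $1576.

Produce at q = 8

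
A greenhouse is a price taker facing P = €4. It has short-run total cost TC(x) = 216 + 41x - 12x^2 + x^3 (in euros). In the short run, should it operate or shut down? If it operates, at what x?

Variable cost is VC = 41x - 12x^2 + x^3, so AVC = VC/x = 41 - 12x + x^2 and MC = dTC/dx = 41 - 24x + 3x^2.
The AVC parabola has its vertex at x = 12/2 = 6, where AVC = 41 - 12·6 + 6^2 = €5.
Since P = €4 < min AVC = €5, price fails to cover variable cost at any output.
Shutting down limits the loss to fixed cost, €216.

Shut down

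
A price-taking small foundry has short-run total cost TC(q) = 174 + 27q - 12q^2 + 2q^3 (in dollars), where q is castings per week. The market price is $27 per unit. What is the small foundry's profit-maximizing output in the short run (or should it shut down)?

Produce at q = 4

Variable cost is VC = 27q - 12q^2 + 2q^3, so AVC = VC/q = 27 - 12q + 2q^2 and MC = dTC/dq = 27 - 24q + 6q^2.
AVC hits its minimum where MC = AVC, at q = 3, giving min AVC = 27 - 12·3 + 2·3^2 = $9.
Because $27 ≥ $9, revenue can cover variable cost; the firm operates.
P = MC gives -24q + 6q^2 = 0, with roots 0 and 4. Take the larger (rising MC): q* = 4.
Check: AVC at q = 4 is $11 ≤ P, so revenue covers variable cost.
Profit = P·q − TC = 27·4 − 218 = -$110, a loss, but smaller than the $174 fixed cost the firm would lose by shutting down.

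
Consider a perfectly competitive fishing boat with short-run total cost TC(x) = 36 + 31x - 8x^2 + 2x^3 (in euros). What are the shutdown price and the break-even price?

Shutdown price = €23; break-even price = €37

Shutdown price = min AVC. AVC = 31 - 8x + 2x^2, with vertex at x = 2 and minimum €23.
ATC = 36/x + 31 - 8x + 2x^2. Setting dATC/dx = −36/x^2 − 8 + 4x = 0 gives x = 3 (since 4·3^3 − 8·3^2 = 36).
min ATC = 36/3 + 31 − 8·3 + 2·3^2 = €37. That is the break-even price.
For €23 ≤ P < €37 the firm produces at a loss; below €23 it shuts down.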